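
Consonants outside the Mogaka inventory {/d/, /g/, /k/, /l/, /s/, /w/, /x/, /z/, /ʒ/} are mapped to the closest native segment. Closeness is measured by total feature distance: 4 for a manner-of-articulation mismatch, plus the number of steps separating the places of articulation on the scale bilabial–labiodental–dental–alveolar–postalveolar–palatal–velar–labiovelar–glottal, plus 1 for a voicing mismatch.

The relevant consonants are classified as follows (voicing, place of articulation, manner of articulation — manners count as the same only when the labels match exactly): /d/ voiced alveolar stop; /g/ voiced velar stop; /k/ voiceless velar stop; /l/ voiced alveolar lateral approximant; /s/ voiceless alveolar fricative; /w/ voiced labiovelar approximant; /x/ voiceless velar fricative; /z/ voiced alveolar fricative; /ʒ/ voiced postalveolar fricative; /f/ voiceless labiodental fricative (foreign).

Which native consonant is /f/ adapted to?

/s/ is closest: same manner (fricative), place distance 2 (labiodental→alveolar), same voicing; total 2. Next closest is /z/ at distance 3.

s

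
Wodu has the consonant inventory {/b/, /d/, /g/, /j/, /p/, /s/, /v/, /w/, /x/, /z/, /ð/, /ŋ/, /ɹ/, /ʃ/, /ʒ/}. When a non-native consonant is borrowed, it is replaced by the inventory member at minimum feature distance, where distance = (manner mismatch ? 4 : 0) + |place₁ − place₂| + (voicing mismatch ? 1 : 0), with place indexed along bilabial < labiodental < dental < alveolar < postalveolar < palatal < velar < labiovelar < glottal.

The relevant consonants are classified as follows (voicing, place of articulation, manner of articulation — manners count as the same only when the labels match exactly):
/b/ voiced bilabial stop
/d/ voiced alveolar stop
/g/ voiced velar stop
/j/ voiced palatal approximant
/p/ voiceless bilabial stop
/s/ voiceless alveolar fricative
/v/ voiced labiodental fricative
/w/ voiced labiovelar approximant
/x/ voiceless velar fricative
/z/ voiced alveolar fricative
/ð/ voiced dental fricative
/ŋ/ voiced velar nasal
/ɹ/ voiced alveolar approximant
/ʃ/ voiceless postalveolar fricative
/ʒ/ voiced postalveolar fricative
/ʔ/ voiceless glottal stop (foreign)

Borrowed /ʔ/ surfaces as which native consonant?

/g/ is closest: same manner (stop), place distance 2 (glottal→velar), voicing differs (+1); total 3. Next closest is /d/ at distance 6.

g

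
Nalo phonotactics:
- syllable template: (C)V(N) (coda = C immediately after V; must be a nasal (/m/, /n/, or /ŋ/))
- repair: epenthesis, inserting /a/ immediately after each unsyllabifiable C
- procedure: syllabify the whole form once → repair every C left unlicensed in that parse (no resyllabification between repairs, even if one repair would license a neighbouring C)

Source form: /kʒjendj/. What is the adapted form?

Syllabifying with onset maximization leaves /k/, /ʒ/, /d/, /j/ stranded (only a nasal (/m/, /n/, or /ŋ/) is licensed in coda position; onsets are limited to one consonant).
Epenthesis after each stranded consonant: /k/ → /ka/, /ʒ/ → /ʒa/, /d/ → /da/, /j/ → /ja/.

kaʒajendaja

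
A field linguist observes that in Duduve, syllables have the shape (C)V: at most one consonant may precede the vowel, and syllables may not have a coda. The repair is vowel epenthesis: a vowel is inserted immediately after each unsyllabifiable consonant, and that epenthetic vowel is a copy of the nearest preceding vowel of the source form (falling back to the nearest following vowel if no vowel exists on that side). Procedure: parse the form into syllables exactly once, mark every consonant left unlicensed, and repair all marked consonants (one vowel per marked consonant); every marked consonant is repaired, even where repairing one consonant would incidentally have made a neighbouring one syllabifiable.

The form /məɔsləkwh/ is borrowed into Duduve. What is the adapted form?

məɔsɔləkəwəhə

Under (C)V, the unsyllabifiable consonants are /s/, /k/, /w/, /h/ (no codas are permitted; onsets are limited to one consonant).
Inserting the epenthetic vowel yields /s/ → /sɔ/, /k/ → /kə/, /w/ → /wə/, /h/ → /hə/.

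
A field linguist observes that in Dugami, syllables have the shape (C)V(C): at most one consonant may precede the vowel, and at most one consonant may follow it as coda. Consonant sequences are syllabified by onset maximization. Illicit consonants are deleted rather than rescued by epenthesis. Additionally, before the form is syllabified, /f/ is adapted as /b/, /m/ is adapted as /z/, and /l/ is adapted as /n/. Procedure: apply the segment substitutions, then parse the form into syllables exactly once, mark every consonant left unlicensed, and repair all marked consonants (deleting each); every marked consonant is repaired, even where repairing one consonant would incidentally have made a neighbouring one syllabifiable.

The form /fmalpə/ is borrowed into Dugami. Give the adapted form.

zanpə

Substitution: /f/ → /b/, /m/ → /z/, /l/ → /n/, giving /bzanpə/.
The consonants /b/ cannot be parsed into a legal (C)V(C) syllable (at most one coda consonant is licensed; onsets are limited to one consonant).
Each unlicensed consonant is deleted: /b/.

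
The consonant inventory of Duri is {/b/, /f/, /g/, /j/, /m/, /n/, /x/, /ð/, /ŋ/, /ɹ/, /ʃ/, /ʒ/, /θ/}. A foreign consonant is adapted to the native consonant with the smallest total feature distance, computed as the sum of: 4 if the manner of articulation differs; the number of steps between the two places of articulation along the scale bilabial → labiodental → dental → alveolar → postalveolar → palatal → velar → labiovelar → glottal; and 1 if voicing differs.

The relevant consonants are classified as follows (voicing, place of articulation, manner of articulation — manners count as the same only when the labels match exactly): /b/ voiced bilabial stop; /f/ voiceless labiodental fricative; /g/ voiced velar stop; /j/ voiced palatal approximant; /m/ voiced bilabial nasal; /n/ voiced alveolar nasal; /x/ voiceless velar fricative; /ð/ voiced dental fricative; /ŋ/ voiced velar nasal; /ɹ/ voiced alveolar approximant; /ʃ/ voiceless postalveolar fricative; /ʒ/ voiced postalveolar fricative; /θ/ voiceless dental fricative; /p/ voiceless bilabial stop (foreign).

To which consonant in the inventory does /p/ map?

b

/b/ is closest: same manner (stop), place distance 0 (bilabial→bilabial), voicing differs (+1); total 1. Next closest is /f/ at distance 5.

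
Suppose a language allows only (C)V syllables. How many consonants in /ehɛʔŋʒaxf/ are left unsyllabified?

4

Syllabifying with onset maximization leaves /ʔ/, /ŋ/, /x/, /f/ stranded (no codas are permitted; onsets are limited to one consonant).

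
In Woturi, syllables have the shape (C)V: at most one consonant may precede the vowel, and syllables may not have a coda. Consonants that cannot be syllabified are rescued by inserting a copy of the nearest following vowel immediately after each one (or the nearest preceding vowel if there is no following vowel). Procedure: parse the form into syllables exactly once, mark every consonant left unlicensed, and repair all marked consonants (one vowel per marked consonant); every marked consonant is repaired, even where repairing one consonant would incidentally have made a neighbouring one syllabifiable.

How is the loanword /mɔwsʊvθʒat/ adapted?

The consonants /w/, /v/, /θ/, /t/ cannot be parsed into a legal (C)V syllable (no codas are permitted; onsets are limited to one consonant).
Each unlicensed consonant becomes the onset of a new syllable: /w/ → /wʊ/, /v/ → /va/, /θ/ → /θa/, /t/ → /ta/.

mɔwʊsʊvaθaʒata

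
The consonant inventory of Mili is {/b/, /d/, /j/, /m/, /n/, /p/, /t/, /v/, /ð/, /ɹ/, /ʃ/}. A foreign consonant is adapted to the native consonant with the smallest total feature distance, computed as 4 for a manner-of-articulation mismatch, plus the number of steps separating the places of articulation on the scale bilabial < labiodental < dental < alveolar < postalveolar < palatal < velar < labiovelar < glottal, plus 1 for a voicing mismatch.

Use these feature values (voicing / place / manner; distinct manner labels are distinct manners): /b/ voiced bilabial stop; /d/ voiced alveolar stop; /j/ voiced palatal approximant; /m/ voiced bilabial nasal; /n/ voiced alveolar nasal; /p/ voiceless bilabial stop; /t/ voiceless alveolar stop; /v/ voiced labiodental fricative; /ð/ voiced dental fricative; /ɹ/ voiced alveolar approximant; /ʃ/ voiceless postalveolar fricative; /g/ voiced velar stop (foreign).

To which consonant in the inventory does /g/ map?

/d/ is closest: same manner (stop), place distance 3 (velar→alveolar), same voicing; total 3. Next closest is /t/ at distance 4.

d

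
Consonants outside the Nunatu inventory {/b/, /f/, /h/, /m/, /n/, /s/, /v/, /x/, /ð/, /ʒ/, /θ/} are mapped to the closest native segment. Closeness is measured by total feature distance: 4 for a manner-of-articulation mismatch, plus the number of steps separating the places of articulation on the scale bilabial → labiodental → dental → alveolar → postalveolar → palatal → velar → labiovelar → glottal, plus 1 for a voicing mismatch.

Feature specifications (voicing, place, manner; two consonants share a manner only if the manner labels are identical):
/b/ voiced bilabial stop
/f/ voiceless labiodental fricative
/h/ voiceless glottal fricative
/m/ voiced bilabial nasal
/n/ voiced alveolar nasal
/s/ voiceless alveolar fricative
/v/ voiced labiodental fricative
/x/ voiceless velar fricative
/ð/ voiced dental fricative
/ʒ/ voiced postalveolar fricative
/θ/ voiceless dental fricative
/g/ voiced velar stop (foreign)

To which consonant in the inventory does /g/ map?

x

/x/ is closest: manner differs (stop→fricative, +4), place distance 0 (velar→velar), voicing differs (+1); total 5. Next closest is /b/ at distance 6.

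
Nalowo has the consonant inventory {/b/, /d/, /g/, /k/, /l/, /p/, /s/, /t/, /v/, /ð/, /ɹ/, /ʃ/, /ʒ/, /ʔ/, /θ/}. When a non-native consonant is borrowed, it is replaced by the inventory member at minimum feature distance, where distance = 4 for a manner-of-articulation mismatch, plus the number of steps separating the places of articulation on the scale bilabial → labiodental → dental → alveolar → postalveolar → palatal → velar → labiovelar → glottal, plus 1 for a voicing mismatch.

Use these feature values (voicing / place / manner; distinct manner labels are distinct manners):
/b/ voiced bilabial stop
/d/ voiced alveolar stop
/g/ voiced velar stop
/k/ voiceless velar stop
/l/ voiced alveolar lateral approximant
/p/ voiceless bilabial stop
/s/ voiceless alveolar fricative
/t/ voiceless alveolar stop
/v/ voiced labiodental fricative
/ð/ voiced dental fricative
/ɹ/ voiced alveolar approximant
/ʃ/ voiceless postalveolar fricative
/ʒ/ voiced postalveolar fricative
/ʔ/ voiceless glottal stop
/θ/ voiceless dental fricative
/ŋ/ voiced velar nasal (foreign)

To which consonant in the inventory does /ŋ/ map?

g

/g/ is closest: manner differs (nasal→stop, +4), place distance 0 (velar→velar), same voicing; total 4. Next closest is /k/ at distance 5.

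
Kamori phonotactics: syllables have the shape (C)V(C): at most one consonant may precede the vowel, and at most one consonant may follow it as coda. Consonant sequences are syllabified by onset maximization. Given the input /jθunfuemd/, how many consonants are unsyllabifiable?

Syllabifying with onset maximization leaves /j/, /d/ stranded (at most one coda consonant is licensed; onsets are limited to one consonant).

2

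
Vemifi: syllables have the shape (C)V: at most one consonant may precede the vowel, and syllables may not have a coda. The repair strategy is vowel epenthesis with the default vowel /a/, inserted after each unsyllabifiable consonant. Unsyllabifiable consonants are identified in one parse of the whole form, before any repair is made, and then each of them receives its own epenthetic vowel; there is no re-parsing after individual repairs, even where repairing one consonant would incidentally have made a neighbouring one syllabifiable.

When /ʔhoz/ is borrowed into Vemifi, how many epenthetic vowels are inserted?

The unsyllabifiable consonants are /ʔ/, /z/; each receives one epenthetic vowel.

2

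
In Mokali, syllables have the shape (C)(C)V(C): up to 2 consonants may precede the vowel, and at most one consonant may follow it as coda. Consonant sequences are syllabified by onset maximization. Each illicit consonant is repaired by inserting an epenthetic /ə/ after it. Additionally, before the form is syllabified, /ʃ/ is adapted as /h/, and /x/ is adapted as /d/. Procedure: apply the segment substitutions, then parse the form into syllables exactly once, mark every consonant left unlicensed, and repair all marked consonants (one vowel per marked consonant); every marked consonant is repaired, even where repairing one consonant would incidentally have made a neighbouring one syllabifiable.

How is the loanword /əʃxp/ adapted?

Substitution: /ʃ/ → /h/, /x/ → /d/, giving /əhdp/.
Under (C)(C)V(C), the unsyllabifiable consonants are /d/, /p/ (at most one coda consonant is licensed; onsets may contain at most 2 consonants).
Epenthesis after each stranded consonant: /d/ → /də/, /p/ → /pə/.

əhdəpə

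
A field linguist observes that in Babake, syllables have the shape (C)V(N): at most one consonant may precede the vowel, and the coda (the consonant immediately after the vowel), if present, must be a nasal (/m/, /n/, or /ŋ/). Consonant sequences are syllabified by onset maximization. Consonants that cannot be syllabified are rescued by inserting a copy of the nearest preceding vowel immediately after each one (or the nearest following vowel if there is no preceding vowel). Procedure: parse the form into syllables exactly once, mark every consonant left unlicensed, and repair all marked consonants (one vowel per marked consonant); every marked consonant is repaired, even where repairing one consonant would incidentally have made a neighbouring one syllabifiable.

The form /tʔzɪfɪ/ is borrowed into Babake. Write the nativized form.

The consonants /t/, /ʔ/ cannot be parsed into a legal (C)V(N) syllable (only a nasal (/m/, /n/, or /ŋ/) is licensed in coda position; onsets are limited to one consonant).
Each unlicensed consonant becomes the onset of a new syllable: /t/ → /tɪ/, /ʔ/ → /ʔɪ/.

tɪʔɪzɪfɪ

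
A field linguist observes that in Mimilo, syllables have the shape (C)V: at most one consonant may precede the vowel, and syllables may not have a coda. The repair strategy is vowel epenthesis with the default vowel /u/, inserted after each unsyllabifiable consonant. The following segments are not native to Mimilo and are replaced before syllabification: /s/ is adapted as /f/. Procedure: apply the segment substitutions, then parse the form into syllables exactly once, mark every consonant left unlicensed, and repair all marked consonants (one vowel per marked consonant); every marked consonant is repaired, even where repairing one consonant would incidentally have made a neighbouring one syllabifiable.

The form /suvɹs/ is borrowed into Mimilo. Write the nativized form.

fuvuɹufu

Substitution: /s/ → /f/, giving /fuvɹf/.
The consonants /v/, /ɹ/, /f/ cannot be parsed into a legal (C)V syllable (no codas are permitted; onsets are limited to one consonant).
Epenthesis after each stranded consonant: /v/ → /vu/, /ɹ/ → /ɹu/, /f/ → /fu/.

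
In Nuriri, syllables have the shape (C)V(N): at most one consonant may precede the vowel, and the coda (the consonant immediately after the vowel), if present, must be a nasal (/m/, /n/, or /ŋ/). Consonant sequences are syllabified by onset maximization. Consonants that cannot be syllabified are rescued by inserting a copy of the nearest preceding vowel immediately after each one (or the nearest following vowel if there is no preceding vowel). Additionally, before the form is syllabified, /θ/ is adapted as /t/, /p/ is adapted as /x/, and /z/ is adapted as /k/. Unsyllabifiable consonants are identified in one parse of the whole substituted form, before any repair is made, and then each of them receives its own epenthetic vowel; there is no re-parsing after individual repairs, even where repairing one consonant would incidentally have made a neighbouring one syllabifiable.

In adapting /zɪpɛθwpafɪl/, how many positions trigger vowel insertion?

After substitution the input is /kɪxɛtwxafɪl/.
The unsyllabifiable consonants are /t/, /w/, /l/; each receives one epenthetic vowel.

3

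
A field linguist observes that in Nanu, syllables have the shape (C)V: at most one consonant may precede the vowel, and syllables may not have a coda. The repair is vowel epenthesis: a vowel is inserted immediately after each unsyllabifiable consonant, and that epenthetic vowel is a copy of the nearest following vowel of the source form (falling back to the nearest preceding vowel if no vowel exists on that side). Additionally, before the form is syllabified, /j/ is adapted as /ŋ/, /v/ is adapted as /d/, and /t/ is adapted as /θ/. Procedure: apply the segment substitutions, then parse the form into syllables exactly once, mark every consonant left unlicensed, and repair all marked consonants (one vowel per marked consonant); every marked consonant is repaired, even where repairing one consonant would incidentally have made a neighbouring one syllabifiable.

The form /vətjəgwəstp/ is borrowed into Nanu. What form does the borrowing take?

dəθəŋəgəwəsəθəpə

Substitution: /v/ → /d/, /t/ → /θ/, /j/ → /ŋ/, giving /dəθŋəgwəsθp/.
Syllabifying with onset maximization leaves /θ/, /g/, /s/, /θ/, /p/ stranded (no codas are permitted; onsets are limited to one consonant).
Epenthesis after each stranded consonant: /θ/ → /θə/, /g/ → /gə/, /s/ → /sə/, /θ/ → /θə/, /p/ → /pə/.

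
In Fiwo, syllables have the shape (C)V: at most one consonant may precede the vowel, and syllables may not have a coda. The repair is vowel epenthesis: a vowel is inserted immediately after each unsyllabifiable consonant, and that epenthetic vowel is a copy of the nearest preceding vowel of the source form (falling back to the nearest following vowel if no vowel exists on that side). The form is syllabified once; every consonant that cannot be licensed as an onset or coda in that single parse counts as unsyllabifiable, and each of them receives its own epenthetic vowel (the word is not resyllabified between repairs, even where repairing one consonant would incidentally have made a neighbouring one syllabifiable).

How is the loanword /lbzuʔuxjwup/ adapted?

lubuzuʔuxujuwupu

Under (C)V, the unsyllabifiable consonants are /l/, /b/, /x/, /j/, /p/ (no codas are permitted; onsets are limited to one consonant).
Each unlicensed consonant becomes the onset of a new syllable: /l/ → /lu/, /b/ → /bu/, /x/ → /xu/, /j/ → /ju/, /p/ → /pu/.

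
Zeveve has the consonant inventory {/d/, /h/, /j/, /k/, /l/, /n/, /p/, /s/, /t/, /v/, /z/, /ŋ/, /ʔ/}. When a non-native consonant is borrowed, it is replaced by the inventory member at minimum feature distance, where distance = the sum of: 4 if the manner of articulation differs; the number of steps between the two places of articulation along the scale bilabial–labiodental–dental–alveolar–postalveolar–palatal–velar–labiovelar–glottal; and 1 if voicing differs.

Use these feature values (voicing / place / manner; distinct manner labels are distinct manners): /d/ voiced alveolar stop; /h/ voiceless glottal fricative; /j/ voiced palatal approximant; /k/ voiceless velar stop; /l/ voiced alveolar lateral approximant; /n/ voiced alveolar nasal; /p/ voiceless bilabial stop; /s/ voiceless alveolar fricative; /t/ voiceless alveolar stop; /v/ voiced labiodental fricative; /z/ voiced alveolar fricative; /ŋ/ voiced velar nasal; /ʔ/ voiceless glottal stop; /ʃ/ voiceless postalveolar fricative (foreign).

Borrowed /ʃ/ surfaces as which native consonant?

/s/ is closest: same manner (fricative), place distance 1 (postalveolar→alveolar), same voicing; total 1. Next closest is /z/ at distance 2.

s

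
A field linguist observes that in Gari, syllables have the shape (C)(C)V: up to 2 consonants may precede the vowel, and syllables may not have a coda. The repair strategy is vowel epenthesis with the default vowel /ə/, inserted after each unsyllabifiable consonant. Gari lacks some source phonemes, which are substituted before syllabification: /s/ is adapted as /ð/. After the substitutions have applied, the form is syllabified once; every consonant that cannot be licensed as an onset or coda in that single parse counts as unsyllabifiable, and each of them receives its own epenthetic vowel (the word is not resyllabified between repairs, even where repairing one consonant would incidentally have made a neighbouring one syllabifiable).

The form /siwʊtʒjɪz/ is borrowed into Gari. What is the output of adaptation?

Substitution: /s/ → /ð/, giving /ðiwʊtʒjɪz/.
Syllabifying with onset maximization leaves /t/, /z/ stranded (no codas are permitted; onsets may contain at most 2 consonants).
Epenthesis after each stranded consonant: /t/ → /tə/, /z/ → /zə/.

ðiwʊtəʒjɪzə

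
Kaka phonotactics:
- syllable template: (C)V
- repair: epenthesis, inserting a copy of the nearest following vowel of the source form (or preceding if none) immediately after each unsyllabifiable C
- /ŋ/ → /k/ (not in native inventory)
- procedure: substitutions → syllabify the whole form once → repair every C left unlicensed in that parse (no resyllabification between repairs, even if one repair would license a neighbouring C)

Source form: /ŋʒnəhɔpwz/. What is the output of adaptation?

Substitution: /ŋ/ → /k/, giving /kʒnəhɔpwz/.
Under (C)V, the unsyllabifiable consonants are /k/, /ʒ/, /p/, /w/, /z/ (no codas are permitted; onsets are limited to one consonant).
Epenthesis after each stranded consonant: /k/ → /kə/, /ʒ/ → /ʒə/, /p/ → /pɔ/, /w/ → /wɔ/, /z/ → /zɔ/.

kəʒənəhɔpɔwɔzɔ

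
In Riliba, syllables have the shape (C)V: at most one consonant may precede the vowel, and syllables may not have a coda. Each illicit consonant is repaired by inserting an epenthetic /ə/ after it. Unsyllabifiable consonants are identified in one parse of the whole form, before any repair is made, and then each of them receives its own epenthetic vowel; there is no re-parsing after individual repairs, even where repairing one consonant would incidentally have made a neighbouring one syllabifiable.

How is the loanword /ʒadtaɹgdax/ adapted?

ʒadətaɹəgədaxə

The consonants /d/, /ɹ/, /g/, /x/ cannot be parsed into a legal (C)V syllable (no codas are permitted; onsets are limited to one consonant).
Each unlicensed consonant becomes the onset of a new syllable: /d/ → /də/, /ɹ/ → /ɹə/, /g/ → /gə/, /x/ → /xə/.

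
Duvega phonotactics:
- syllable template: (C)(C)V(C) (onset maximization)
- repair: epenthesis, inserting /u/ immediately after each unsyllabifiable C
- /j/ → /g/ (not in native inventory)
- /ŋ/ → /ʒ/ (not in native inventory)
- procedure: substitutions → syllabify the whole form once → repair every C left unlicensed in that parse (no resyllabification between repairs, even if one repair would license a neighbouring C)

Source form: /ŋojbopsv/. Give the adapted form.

ʒogbopsuvu

Substitution: /ŋ/ → /ʒ/, /j/ → /g/, giving /ʒogbopsv/.
The consonants /s/, /v/ cannot be parsed into a legal (C)(C)V(C) syllable (at most one coda consonant is licensed; onsets may contain at most 2 consonants).
Each unlicensed consonant becomes the onset of a new syllable: /s/ → /su/, /v/ → /vu/.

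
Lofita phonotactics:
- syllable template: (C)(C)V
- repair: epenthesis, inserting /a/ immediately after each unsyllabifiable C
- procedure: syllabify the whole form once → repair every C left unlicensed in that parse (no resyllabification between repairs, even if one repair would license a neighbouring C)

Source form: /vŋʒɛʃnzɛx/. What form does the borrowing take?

Under (C)(C)V, the unsyllabifiable consonants are /v/, /ʃ/, /x/ (no codas are permitted; onsets may contain at most 2 consonants).
Inserting the epenthetic vowel yields /v/ → /va/, /ʃ/ → /ʃa/, /x/ → /xa/.

vaŋʒɛʃanzɛxa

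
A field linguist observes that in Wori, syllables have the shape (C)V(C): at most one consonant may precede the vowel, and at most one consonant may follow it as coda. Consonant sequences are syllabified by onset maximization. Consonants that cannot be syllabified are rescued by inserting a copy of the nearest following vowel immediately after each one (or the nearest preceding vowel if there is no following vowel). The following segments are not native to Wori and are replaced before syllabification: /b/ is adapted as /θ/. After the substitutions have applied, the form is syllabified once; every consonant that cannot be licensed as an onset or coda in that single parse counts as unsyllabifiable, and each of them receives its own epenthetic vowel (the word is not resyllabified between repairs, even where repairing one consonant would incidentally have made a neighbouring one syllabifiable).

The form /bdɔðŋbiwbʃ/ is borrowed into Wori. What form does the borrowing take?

Substitution: /b/ → /θ/, giving /θdɔðŋθiwθʃ/.
Syllabifying with onset maximization leaves /θ/, /ŋ/, /θ/, /ʃ/ stranded (at most one coda consonant is licensed; onsets are limited to one consonant).
Inserting the epenthetic vowel yields /θ/ → /θɔ/, /ŋ/ → /ŋi/, /θ/ → /θi/, /ʃ/ → /ʃi/.

θɔdɔðŋiθiwθiʃi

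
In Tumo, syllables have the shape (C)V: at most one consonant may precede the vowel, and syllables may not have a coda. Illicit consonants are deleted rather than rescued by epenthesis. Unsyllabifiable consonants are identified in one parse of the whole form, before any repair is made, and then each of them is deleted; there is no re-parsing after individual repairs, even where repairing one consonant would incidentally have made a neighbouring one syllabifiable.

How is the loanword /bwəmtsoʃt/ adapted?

Syllabifying with onset maximization leaves /b/, /m/, /t/, /ʃ/, /t/ stranded (no codas are permitted; onsets are limited to one consonant).
Deleting the stranded consonants removes /b/, /m/, /t/, /ʃ/, /t/.

wəso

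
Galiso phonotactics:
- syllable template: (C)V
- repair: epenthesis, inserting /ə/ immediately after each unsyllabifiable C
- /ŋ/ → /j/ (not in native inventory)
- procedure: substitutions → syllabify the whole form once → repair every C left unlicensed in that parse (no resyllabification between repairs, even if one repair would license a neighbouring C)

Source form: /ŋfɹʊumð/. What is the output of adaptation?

jəfəɹʊuməðə

Substitution: /ŋ/ → /j/, giving /jfɹʊumð/.
Syllabifying with onset maximization leaves /j/, /f/, /m/, /ð/ stranded (no codas are permitted; onsets are limited to one consonant).
Inserting the epenthetic vowel yields /j/ → /jə/, /f/ → /fə/, /m/ → /mə/, /ð/ → /ðə/.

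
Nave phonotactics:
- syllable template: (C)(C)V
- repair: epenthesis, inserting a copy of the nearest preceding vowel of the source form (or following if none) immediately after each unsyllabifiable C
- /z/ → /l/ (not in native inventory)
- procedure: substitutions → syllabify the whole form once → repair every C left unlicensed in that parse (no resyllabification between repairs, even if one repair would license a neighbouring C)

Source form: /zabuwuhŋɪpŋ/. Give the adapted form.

labuwuhŋɪpɪŋɪ

Substitution: /z/ → /l/, giving /labuwuhŋɪpŋ/.
Syllabifying with onset maximization leaves /p/, /ŋ/ stranded (no codas are permitted; onsets may contain at most 2 consonants).
Inserting the epenthetic vowel yields /p/ → /pɪ/, /ŋ/ → /ŋɪ/.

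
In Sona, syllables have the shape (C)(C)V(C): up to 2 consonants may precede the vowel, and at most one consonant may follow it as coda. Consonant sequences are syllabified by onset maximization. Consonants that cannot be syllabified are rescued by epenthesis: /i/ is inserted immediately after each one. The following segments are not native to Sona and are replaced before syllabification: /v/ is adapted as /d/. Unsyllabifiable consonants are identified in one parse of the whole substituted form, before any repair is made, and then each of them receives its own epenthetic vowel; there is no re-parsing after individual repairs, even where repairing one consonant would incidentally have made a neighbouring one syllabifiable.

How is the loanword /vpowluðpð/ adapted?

Substitution: /v/ → /d/, giving /dpowluðpð/.
The consonants /p/, /ð/ cannot be parsed into a legal (C)(C)V(C) syllable (at most one coda consonant is licensed; onsets may contain at most 2 consonants).
Epenthesis after each stranded consonant: /p/ → /pi/, /ð/ → /ði/.

dpowluðpiði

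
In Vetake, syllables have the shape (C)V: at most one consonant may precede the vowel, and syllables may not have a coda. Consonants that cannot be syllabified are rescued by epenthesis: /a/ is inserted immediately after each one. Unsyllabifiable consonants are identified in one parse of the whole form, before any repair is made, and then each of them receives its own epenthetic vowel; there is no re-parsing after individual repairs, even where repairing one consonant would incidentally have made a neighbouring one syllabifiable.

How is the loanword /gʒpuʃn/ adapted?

Under (C)V, the unsyllabifiable consonants are /g/, /ʒ/, /ʃ/, /n/ (no codas are permitted; onsets are limited to one consonant).
Inserting the epenthetic vowel yields /g/ → /ga/, /ʒ/ → /ʒa/, /ʃ/ → /ʃa/, /n/ → /na/.

gaʒapuʃana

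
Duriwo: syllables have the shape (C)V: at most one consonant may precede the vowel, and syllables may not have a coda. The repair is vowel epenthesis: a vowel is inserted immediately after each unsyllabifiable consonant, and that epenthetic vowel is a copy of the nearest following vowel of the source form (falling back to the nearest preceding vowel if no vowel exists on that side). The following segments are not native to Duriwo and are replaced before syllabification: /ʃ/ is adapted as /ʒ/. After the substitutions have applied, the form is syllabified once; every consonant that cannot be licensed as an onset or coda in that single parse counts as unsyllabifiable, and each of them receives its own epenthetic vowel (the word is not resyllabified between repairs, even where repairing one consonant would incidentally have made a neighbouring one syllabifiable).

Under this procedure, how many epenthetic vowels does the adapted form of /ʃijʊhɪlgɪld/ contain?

3

After substitution the input is /ʒijʊhɪlgɪld/.
The unsyllabifiable consonants are /l/, /l/, /d/; each receives one epenthetic vowel.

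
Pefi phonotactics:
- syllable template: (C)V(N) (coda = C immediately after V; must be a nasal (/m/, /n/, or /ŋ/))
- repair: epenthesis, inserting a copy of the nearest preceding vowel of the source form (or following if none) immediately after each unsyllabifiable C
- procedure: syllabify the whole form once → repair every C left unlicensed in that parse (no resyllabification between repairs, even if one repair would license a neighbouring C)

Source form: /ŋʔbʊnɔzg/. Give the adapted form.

ŋʊʔʊbʊnɔzɔgɔ

The consonants /ŋ/, /ʔ/, /z/, /g/ cannot be parsed into a legal (C)V(N) syllable (only a nasal (/m/, /n/, or /ŋ/) is licensed in coda position; onsets are limited to one consonant).
Epenthesis after each stranded consonant: /ŋ/ → /ŋʊ/, /ʔ/ → /ʔʊ/, /z/ → /zɔ/, /g/ → /gɔ/.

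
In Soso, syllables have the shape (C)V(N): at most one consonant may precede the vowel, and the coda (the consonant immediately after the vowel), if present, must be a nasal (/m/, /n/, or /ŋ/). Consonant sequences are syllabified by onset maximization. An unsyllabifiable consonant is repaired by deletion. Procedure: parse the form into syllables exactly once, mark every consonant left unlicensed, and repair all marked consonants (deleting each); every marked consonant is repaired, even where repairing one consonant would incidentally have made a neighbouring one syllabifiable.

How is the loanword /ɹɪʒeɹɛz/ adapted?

The consonants /z/ cannot be parsed into a legal (C)V(N) syllable (only a nasal (/m/, /n/, or /ŋ/) is licensed in coda position; onsets are limited to one consonant).
Deleting the stranded consonants removes /z/.

ɹɪʒeɹɛ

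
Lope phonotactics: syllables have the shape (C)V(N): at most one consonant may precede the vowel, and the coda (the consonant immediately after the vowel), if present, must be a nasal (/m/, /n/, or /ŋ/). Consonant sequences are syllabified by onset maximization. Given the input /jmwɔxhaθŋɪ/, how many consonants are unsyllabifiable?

4

Syllabifying with onset maximization leaves /j/, /m/, /x/, /θ/ stranded (only a nasal (/m/, /n/, or /ŋ/) is licensed in coda position; onsets are limited to one consonant).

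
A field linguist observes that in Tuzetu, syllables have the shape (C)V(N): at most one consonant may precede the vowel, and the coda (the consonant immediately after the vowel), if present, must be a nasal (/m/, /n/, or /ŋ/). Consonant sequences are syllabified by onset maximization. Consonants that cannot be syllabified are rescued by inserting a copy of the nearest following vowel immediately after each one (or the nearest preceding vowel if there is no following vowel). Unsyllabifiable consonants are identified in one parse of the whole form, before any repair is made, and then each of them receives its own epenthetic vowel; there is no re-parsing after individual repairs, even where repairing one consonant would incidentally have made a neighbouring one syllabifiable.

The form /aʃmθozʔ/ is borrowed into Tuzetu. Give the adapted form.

Under (C)V(N), the unsyllabifiable consonants are /ʃ/, /m/, /z/, /ʔ/ (only a nasal (/m/, /n/, or /ŋ/) is licensed in coda position; onsets are limited to one consonant).
Inserting the epenthetic vowel yields /ʃ/ → /ʃo/, /m/ → /mo/, /z/ → /zo/, /ʔ/ → /ʔo/.

aʃomoθozoʔo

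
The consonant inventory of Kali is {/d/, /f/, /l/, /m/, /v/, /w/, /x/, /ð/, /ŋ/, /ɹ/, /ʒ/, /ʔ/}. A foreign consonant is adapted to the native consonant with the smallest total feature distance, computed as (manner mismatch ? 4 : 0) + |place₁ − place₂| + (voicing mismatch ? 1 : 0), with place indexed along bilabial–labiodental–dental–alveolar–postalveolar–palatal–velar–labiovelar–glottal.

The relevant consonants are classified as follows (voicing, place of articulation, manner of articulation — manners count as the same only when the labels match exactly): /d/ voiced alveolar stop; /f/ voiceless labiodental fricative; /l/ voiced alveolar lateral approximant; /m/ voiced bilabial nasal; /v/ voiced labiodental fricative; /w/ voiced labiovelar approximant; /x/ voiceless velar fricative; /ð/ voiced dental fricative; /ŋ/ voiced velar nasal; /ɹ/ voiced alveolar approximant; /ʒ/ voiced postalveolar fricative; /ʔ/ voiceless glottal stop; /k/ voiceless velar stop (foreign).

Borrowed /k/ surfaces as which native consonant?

ʔ

/ʔ/ is closest: same manner (stop), place distance 2 (velar→glottal), same voicing; total 2. Next closest is /d/ at distance 4.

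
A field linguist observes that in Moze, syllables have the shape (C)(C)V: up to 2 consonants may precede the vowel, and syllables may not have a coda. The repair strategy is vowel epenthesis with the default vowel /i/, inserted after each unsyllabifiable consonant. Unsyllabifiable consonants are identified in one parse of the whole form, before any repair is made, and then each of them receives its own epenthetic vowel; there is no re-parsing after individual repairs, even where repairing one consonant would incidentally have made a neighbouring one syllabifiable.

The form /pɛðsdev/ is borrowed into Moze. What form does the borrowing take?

pɛðisdevi

Syllabifying with onset maximization leaves /ð/, /v/ stranded (no codas are permitted; onsets may contain at most 2 consonants).
Inserting the epenthetic vowel yields /ð/ → /ði/, /v/ → /vi/.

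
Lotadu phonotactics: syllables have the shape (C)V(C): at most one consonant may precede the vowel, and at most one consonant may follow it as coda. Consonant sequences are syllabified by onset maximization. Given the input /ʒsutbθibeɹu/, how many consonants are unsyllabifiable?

Syllabifying with onset maximization leaves /ʒ/, /b/ stranded (at most one coda consonant is licensed; onsets are limited to one consonant).

2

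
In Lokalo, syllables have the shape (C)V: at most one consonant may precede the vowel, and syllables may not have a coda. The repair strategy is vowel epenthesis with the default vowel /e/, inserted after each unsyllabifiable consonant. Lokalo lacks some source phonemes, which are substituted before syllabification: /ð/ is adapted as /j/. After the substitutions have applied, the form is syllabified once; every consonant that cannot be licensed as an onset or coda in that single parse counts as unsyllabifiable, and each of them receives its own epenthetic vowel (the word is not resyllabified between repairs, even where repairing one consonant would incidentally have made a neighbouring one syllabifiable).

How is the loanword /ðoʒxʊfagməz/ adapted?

joʒexʊfageməze

Substitution: /ð/ → /j/, giving /joʒxʊfagməz/.
The consonants /ʒ/, /g/, /z/ cannot be parsed into a legal (C)V syllable (no codas are permitted; onsets are limited to one consonant).
Each unlicensed consonant becomes the onset of a new syllable: /ʒ/ → /ʒe/, /g/ → /ge/, /z/ → /ze/.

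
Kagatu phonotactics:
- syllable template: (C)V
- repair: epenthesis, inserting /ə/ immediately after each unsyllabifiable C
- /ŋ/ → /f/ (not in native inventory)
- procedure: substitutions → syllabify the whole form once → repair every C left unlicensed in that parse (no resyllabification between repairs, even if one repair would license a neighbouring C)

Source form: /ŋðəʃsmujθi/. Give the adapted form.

fəðəʃəsəmujəθi

Substitution: /ŋ/ → /f/, giving /fðəʃsmujθi/.
Under (C)V, the unsyllabifiable consonants are /f/, /ʃ/, /s/, /j/ (no codas are permitted; onsets are limited to one consonant).
Each unlicensed consonant becomes the onset of a new syllable: /f/ → /fə/, /ʃ/ → /ʃə/, /s/ → /sə/, /j/ → /jə/.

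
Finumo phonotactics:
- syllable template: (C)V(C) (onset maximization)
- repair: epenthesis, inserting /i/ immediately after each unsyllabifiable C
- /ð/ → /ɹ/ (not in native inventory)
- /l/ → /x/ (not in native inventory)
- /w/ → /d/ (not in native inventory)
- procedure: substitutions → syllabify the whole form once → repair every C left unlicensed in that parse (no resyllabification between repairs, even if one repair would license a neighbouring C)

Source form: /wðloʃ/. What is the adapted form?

diɹixoʃ

Substitution: /w/ → /d/, /ð/ → /ɹ/, /l/ → /x/, giving /dɹxoʃ/.
Under (C)V(C), the unsyllabifiable consonants are /d/, /ɹ/ (at most one coda consonant is licensed; onsets are limited to one consonant).
Inserting the epenthetic vowel yields /d/ → /di/, /ɹ/ → /ɹi/.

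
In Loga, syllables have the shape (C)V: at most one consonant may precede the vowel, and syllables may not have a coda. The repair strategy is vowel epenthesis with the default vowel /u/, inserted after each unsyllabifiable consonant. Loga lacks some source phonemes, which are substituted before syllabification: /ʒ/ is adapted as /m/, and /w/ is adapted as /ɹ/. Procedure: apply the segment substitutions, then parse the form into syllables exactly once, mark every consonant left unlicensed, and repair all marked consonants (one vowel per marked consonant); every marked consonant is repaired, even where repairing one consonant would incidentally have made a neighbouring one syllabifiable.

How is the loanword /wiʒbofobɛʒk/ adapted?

Substitution: /w/ → /ɹ/, /ʒ/ → /m/, giving /ɹimbofobɛmk/.
Syllabifying with onset maximization leaves /m/, /m/, /k/ stranded (no codas are permitted; onsets are limited to one consonant).
Each unlicensed consonant becomes the onset of a new syllable: /m/ → /mu/, /m/ → /mu/, /k/ → /ku/.

ɹimubofobɛmuku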